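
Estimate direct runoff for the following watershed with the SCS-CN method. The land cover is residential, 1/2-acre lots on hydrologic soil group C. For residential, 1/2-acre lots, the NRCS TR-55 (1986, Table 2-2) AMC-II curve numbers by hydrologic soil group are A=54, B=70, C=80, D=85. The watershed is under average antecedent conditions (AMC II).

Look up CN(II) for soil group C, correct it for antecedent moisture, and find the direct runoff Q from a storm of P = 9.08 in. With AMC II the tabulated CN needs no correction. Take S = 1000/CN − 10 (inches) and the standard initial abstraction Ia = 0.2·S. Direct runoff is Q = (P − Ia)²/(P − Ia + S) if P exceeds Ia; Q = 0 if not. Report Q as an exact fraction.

NRCS table: residential, 1/2-acre lots, soil group C → CN(II) = 80
Average conditions: CN = 80 (no AMC adjustment).
Retention S: 1000/CN − 10 with CN=80.000 → S = 5/2 ≈ 2.500 in
Ia = 0.2·(5/2) = 1/2 in ≈ 0.500 in
P − Ia = 9.080 − 0.500 = 429/50 ≈ 8.580 in (> 0, runoff occurs)
Q: (429/50)² ÷ (277/25) = 184041/27700 in (≈ 6.644 in)

Q = 184041/27700 in ≈ 6.644 in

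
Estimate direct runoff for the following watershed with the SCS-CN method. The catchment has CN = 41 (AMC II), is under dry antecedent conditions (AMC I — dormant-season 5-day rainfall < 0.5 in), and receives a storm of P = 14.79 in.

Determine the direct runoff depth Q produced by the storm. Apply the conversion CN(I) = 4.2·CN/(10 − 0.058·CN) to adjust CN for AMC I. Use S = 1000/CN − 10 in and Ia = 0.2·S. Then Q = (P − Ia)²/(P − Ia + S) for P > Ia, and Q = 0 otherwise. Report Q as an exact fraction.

CN(I) from CN(II)=41: (4.2·41)/(10 − 0.058·41) = 86100/3811 ≈ 22.592
Max retention: S = 1000/(86100/3811) − 10 = 29500/861 in (≈ 34.262 in)
Ia = 0.2S: 0.2·34.262 = 6.852 in (exactly 5900/861)
P − Ia = 14.790 − 6.852 = 683419/86100 ≈ 7.938 in (> 0, runoff occurs)
Q: (683419/86100)² ÷ (3633419/86100) = 467061529561/312837375900 in (≈ 1.493 in)

Q = 467061529561/312837375900 in ≈ 1.493 in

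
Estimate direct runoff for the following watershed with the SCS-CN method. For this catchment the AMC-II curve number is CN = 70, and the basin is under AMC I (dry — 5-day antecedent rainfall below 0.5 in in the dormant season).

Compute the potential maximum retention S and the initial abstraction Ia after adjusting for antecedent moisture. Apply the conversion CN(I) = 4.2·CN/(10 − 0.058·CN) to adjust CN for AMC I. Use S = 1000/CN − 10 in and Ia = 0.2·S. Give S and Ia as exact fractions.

S = 500/49 in ≈ 10.204 in; Ia = 100/49 in ≈ 2.041 in

Dry (AMC I): CN(I) = 4.2·70/(10 − 0.058·70) = 294/(297/50) = 4900/99 ≈ 49.495
S = 1000/(4900/99) − 10 = 500/49 in ≈ 10.204 in
Ia = 0.2·(500/49) = 100/49 in ≈ 2.041 in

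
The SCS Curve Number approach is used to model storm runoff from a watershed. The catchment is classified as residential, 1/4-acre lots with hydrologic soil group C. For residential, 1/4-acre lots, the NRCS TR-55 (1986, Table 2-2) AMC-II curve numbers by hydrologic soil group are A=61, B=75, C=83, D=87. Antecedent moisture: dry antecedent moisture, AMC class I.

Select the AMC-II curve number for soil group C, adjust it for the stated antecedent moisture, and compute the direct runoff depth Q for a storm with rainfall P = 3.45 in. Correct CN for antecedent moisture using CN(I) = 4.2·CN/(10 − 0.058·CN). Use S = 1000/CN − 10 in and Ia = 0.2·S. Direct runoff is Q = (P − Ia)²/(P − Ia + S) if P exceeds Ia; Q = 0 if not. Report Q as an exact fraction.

NRCS table: residential, 1/4-acre lots, soil group C → CN(II) = 83
CN(I) from CN(II)=83: (4.2·83)/(10 − 0.058·83) = 174300/2593 ≈ 67.219
Max retention: S = 1000/(174300/2593) − 10 = 8500/1743 in (≈ 4.877 in)
Ia = 0.2S: 0.2·4.877 = 0.975 in (exactly 1700/1743)
Excess rainfall: 3.450 − 0.975 = 2.475 in; P > Ia so Q > 0
Q: (86267/34860)² ÷ (256267/34860) = 7441995289/8933467620 in (≈ 0.833 in)

Q = 7441995289/8933467620 in ≈ 0.833 in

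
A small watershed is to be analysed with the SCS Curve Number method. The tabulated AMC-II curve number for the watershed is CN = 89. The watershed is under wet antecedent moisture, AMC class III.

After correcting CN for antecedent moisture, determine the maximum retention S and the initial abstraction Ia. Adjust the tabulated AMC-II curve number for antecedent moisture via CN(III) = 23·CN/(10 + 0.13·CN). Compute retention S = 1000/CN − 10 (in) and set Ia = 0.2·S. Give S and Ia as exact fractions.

Wet (AMC III): CN(III) = 23·89/(10 + 0.13·89) = 2047/(2157/100) = 204700/2157 ≈ 94.900
S = 1000/(204700/2157) − 10 = 1100/2047 in ≈ 0.537 in
Ia = 0.2S: 0.2·0.537 = 0.107 in (exactly 220/2047)

S = 1100/2047 in ≈ 0.537 in; Ia = 220/2047 in ≈ 0.107 in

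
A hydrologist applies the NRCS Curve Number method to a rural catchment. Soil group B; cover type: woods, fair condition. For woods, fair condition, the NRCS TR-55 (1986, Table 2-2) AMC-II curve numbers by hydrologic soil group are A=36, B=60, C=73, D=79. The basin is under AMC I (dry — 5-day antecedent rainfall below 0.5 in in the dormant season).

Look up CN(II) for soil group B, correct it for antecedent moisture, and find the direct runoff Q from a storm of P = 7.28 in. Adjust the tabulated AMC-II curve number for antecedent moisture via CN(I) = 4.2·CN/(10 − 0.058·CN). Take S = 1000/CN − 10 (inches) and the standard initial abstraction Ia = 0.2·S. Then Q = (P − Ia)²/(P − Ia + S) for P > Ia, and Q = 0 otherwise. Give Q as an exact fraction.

Q = 20904578/24779475 in ≈ 0.844 in

NRCS table: woods, fair condition, soil group B → CN(II) = 60
Adjust CN=60 to AMC I: 4.2·60/(10 − 0.058·60) → 252 ÷ (163/25) = 6300/163 ≈ 38.650
Max retention: S = 1000/(6300/163) − 10 = 1000/63 in (≈ 15.873 in)
Ia = 0.2·(1000/63) = 200/63 in ≈ 3.175 in
Excess rainfall: 7.280 − 3.175 = 4.105 in; P > Ia so Q > 0
Runoff Q = (P−Ia)²/(P−Ia+S) = (4.105)²/(4.105+15.873) = 20904578/24779475 ≈ 0.844 in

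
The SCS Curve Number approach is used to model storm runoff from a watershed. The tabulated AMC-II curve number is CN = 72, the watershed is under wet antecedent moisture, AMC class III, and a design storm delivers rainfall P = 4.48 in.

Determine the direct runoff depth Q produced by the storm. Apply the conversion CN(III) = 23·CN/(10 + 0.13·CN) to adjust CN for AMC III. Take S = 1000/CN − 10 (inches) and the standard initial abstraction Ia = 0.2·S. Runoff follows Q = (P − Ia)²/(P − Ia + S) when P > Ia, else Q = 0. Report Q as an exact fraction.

Wet (AMC III): CN(III) = 23·72/(10 + 0.13·72) = 1656/(484/25) = 10350/121 ≈ 85.537
Retention S: 1000/CN − 10 with CN=85.537 → S = 350/207 ≈ 1.691 in
Ia = 0.2·(350/207) = 70/207 in ≈ 0.338 in
P − Ia = 4.480 − 0.338 = 21434/5175 ≈ 4.142 in (> 0, runoff occurs)
Q: (21434/5175)² ÷ (30184/5175) = 2343961/796950 in (≈ 2.941 in)

Q = 2343961/796950 in ≈ 2.941 in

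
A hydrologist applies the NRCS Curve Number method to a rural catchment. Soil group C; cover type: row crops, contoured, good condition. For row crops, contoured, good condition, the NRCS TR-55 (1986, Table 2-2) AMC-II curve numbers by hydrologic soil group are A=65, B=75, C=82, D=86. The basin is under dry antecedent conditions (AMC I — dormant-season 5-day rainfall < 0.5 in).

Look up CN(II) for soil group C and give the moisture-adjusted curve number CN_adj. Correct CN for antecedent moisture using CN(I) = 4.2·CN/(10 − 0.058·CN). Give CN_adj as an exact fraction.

NRCS table: row crops, contoured, good condition, soil group C → CN(II) = 82
CN(I) from CN(II)=82: (4.2·82)/(10 − 0.058·82) = 28700/437 ≈ 65.675

CN_adj = 28700/437 ≈ 65.675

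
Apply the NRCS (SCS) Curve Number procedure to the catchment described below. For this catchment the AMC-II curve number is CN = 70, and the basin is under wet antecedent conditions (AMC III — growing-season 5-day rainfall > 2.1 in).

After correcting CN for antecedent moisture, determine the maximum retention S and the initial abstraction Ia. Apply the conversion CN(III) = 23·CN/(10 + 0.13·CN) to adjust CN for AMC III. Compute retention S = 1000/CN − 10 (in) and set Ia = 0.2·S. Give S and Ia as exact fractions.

Adjust CN=70 to AMC III: 23·70/(10 + 0.13·70) → 1610 ÷ (191/10) = 16100/191 ≈ 84.293
S = 1000/(16100/191) − 10 = 300/161 in ≈ 1.863 in
Initial abstraction Ia = S/5 = (300/161)/5 = 60/161 ≈ 0.373 in

S = 300/161 in ≈ 1.863 in; Ia = 60/161 in ≈ 0.373 in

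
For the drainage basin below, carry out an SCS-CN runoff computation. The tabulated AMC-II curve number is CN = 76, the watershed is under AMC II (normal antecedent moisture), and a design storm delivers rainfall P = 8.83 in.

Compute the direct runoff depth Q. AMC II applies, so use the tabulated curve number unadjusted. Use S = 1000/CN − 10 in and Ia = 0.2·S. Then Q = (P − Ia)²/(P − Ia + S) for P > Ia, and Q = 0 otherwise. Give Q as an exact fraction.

Q = 242642929/40996300 in ≈ 5.919 in

Average conditions: CN = 76 (no AMC adjustment).
S = 1000/76 − 10 = 60/19 in ≈ 3.158 in
Ia = 0.2S: 0.2·3.158 = 0.632 in (exactly 12/19)
P − Ia = 8.830 − 0.632 = 15577/1900 ≈ 8.198 in (> 0, runoff occurs)
Runoff Q = (P−Ia)²/(P−Ia+S) = (8.198)²/(8.198+3.158) = 242642929/40996300 ≈ 5.919 in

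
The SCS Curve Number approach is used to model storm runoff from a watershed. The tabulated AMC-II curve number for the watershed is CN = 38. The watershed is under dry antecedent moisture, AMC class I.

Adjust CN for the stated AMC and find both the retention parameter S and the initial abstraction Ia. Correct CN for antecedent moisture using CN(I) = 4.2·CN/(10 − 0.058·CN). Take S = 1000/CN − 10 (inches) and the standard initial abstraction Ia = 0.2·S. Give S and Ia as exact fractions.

S = 15500/399 in ≈ 38.847 in; Ia = 3100/399 in ≈ 7.769 in

Dry (AMC I): CN(I) = 4.2·38/(10 − 0.058·38) = (798/5)/(1949/250) = 39900/1949 ≈ 20.472
Max retention: S = 1000/(39900/1949) − 10 = 15500/399 in (≈ 38.847 in)
Ia = 0.2S: 0.2·38.847 = 7.769 in (exactly 3100/399)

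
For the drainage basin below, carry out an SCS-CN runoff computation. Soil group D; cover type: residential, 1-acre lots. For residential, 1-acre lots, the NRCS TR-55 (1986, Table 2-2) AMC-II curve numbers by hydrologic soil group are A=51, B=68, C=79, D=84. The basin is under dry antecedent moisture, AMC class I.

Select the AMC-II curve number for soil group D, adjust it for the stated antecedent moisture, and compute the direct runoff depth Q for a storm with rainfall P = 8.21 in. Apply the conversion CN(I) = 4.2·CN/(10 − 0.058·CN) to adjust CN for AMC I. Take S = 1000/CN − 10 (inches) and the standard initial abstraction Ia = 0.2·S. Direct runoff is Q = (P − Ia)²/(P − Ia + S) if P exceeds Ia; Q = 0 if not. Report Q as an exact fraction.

NRCS table: residential, 1-acre lots, soil group D → CN(II) = 84
Dry (AMC I): CN(I) = 4.2·84/(10 − 0.058·84) = (1764/5)/(641/125) = 44100/641 ≈ 68.799
Retention S: 1000/CN − 10 with CN=68.799 → S = 2000/441 ≈ 4.535 in
Initial abstraction Ia = S/5 = (2000/441)/5 = 400/441 ≈ 0.907 in
Excess rainfall: 8.210 − 0.907 = 7.303 in; P > Ia so Q > 0
Q: (322061/44100)² ÷ (522061/44100) = 103723287721/23022890100 in (≈ 4.505 in)

Q = 103723287721/23022890100 in ≈ 4.505 in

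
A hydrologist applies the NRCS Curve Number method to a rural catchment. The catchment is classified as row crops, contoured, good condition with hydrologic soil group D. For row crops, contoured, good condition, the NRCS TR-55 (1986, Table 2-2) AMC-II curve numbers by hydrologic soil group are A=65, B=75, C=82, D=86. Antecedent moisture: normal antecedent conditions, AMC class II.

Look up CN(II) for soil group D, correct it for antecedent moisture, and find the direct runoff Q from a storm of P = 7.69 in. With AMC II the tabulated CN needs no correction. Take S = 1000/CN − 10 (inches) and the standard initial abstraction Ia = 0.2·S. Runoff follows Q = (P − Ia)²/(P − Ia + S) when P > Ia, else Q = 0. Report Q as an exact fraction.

NRCS table: row crops, contoured, good condition, soil group D → CN(II) = 86
AMC II — tabulated CN = 86 applies directly.
Max retention: S = 1000/86 − 10 = 70/43 in (≈ 1.628 in)
Initial abstraction Ia = S/5 = (70/43)/5 = 14/43 ≈ 0.326 in
Excess rainfall: 7.690 − 0.326 = 7.364 in; P > Ia so Q > 0
Q = (31667/4300)²/((31667/4300) + 70/43) = (1002798889/18490000)/(38667/4300) = 1002798889/166268100 in ≈ 6.031 in

Q = 1002798889/166268100 in ≈ 6.031 in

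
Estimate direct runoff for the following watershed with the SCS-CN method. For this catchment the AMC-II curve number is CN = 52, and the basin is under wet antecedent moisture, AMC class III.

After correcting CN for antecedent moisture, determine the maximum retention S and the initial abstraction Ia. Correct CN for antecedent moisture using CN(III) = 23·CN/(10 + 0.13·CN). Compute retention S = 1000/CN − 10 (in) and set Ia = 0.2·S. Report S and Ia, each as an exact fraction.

S = 1200/299 in ≈ 4.013 in; Ia = 240/299 in ≈ 0.803 in

Adjust CN=52 to AMC III: 23·52/(10 + 0.13·52) → 1196 ÷ (419/25) = 29900/419 ≈ 71.360
S = 1000/(29900/419) − 10 = 1200/299 in ≈ 4.013 in
Ia = 0.2·(1200/299) = 240/299 in ≈ 0.803 in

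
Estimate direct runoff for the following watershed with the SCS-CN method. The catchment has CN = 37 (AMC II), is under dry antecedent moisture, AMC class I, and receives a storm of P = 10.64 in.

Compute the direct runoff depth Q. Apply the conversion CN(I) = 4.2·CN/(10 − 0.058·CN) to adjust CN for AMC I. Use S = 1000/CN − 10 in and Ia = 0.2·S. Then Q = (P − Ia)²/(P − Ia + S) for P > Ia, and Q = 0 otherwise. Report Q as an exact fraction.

Q = 2742482/18426925 in ≈ 0.149 in

Dry (AMC I): CN(I) = 4.2·37/(10 − 0.058·37) = (777/5)/(3927/500) = 3700/187 ≈ 19.786
S = 1000/(3700/187) − 10 = 1500/37 in ≈ 40.541 in
Ia = 0.2·(1500/37) = 300/37 in ≈ 8.108 in
Since P=10.640 > Ia=8.108: effective rainfall P−Ia = 2342/925 in
Q: (2342/925)² ÷ (39842/925) = 2742482/18426925 in (≈ 0.149 in)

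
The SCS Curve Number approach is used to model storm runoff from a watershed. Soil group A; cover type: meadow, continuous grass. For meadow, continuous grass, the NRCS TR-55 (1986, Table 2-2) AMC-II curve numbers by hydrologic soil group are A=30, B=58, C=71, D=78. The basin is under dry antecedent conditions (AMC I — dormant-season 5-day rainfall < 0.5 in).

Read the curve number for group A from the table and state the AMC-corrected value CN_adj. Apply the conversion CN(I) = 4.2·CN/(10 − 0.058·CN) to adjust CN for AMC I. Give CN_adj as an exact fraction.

CN_adj = 900/59 ≈ 15.254

NRCS table: meadow, continuous grass, soil group A → CN(II) = 30
Adjust CN=30 to AMC I: 4.2·30/(10 − 0.058·30) → 126 ÷ (413/50) = 900/59 ≈ 15.254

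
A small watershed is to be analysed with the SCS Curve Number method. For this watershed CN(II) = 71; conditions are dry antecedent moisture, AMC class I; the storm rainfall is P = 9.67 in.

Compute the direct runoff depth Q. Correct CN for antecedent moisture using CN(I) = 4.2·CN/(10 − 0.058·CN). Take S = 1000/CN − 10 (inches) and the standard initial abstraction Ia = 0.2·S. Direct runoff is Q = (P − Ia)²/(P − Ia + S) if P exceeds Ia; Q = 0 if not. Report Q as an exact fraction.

CN(I) from CN(II)=71: (4.2·71)/(10 − 0.058·71) = 149100/2941 ≈ 50.697
Retention S: 1000/CN − 10 with CN=50.697 → S = 14500/1491 ≈ 9.725 in
Ia = 0.2·(14500/1491) = 2900/1491 in ≈ 1.945 in
Excess rainfall: 9.670 − 1.945 = 7.725 in; P > Ia so Q > 0
Q: (1151797/149100)² ÷ (2601797/149100) = 1326636329209/387927932700 in (≈ 3.420 in)

Q = 1326636329209/387927932700 in ≈ 3.420 in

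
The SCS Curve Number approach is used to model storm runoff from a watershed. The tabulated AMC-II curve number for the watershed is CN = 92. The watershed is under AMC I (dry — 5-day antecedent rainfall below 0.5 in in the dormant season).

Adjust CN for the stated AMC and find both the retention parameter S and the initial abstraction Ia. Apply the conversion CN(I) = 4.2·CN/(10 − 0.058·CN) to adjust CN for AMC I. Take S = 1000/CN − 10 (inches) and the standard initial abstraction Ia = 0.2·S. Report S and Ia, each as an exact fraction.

S = 1000/483 in ≈ 2.070 in; Ia = 200/483 in ≈ 0.414 in

Dry (AMC I): CN(I) = 4.2·92/(10 − 0.058·92) = (1932/5)/(583/125) = 48300/583 ≈ 82.847
Retention S: 1000/CN − 10 with CN=82.847 → S = 1000/483 ≈ 2.070 in
Initial abstraction Ia = S/5 = (1000/483)/5 = 200/483 ≈ 0.414 in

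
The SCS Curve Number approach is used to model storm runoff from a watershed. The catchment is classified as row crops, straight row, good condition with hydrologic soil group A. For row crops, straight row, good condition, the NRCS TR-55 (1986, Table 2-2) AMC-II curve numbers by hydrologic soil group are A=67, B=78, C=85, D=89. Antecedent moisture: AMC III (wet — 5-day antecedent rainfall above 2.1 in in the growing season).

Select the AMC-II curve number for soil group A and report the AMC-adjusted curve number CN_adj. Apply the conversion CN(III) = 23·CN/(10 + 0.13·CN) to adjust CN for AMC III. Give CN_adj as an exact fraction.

NRCS table: row crops, straight row, good condition, soil group A → CN(II) = 67
Wet (AMC III): CN(III) = 23·67/(10 + 0.13·67) = 1541/(1871/100) = 154100/1871 ≈ 82.362

CN_adj = 154100/1871 ≈ 82.362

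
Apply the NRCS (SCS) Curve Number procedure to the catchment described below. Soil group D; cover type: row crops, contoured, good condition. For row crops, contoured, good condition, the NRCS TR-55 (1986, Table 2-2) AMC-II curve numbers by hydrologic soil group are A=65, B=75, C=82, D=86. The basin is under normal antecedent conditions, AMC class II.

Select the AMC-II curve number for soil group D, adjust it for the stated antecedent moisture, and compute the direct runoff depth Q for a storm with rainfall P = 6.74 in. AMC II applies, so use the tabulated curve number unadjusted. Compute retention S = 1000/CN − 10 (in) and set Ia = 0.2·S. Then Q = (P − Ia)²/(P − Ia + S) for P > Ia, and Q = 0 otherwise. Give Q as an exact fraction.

NRCS table: row crops, contoured, good condition, soil group D → CN(II) = 86
CN(II) = 86; AMC II needs no correction.
S = 1000/86 − 10 = 70/43 in ≈ 1.628 in
Initial abstraction Ia = S/5 = (70/43)/5 = 14/43 ≈ 0.326 in
Excess rainfall: 6.740 − 0.326 = 6.414 in; P > Ia so Q > 0
Q = (13791/2150)²/((13791/2150) + 70/43) = (190191681/4622500)/(17291/2150) = 190191681/37175650 in ≈ 5.116 in

Q = 190191681/37175650 in ≈ 5.116 in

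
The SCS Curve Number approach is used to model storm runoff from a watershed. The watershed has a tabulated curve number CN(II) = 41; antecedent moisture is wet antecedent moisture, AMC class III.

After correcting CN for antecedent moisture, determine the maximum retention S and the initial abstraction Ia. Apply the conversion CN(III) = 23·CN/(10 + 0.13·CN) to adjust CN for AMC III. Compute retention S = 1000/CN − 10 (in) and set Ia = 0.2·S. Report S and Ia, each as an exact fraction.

Wet (AMC III): CN(III) = 23·41/(10 + 0.13·41) = 943/(1533/100) = 94300/1533 ≈ 61.513
Max retention: S = 1000/(94300/1533) − 10 = 5900/943 in (≈ 6.257 in)
Initial abstraction Ia = S/5 = (5900/943)/5 = 1180/943 ≈ 1.251 in

S = 5900/943 in ≈ 6.257 in; Ia = 1180/943 in ≈ 1.251 in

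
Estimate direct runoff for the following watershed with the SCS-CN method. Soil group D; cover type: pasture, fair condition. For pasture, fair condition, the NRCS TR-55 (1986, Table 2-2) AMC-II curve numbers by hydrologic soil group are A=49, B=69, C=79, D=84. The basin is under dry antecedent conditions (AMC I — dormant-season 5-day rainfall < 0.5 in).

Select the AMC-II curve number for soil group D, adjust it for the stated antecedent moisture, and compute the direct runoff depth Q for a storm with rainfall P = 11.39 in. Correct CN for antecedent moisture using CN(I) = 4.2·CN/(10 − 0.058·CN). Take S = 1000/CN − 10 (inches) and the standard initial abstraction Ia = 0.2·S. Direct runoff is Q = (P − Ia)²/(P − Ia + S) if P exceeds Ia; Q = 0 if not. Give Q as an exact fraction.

NRCS table: pasture, fair condition, soil group D → CN(II) = 84
Dry (AMC I): CN(I) = 4.2·84/(10 − 0.058·84) = (1764/5)/(641/125) = 44100/641 ≈ 68.799
S = 1000/(44100/641) − 10 = 2000/441 in ≈ 4.535 in
Initial abstraction Ia = S/5 = (2000/441)/5 = 400/441 ≈ 0.907 in
Excess rainfall: 11.390 − 0.907 = 10.483 in; P > Ia so Q > 0
Q = (462299/44100)²/((462299/44100) + 2000/441) = (213720365401/1944810000)/(662299/44100) = 213720365401/29207385900 in ≈ 7.317 in

Q = 213720365401/29207385900 in ≈ 7.317 in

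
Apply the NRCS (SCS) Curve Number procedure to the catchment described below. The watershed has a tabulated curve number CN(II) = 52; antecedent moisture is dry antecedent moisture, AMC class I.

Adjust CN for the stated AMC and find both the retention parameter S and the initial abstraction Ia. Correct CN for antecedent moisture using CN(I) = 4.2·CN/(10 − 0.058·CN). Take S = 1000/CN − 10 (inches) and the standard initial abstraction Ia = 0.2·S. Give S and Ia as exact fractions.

S = 2000/91 in ≈ 21.978 in; Ia = 400/91 in ≈ 4.396 in

Adjust CN=52 to AMC I: 4.2·52/(10 − 0.058·52) → (1092/5) ÷ (873/125) = 9100/291 ≈ 31.271
S = 1000/(9100/291) − 10 = 2000/91 in ≈ 21.978 in
Ia = 0.2S: 0.2·21.978 = 4.396 in (exactly 400/91)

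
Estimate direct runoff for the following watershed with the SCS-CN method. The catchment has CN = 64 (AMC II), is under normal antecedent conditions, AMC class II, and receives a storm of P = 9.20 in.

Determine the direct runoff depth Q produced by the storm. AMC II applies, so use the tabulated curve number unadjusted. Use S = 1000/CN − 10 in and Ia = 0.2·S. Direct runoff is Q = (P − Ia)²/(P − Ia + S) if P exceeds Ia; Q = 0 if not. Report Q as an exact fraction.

Average conditions: CN = 64 (no AMC adjustment).
Max retention: S = 1000/64 − 10 = 45/8 in (≈ 5.625 in)
Ia = 0.2·(45/8) = 9/8 in ≈ 1.125 in
Excess rainfall: 9.200 − 1.125 = 8.075 in; P > Ia so Q > 0
Runoff Q = (P−Ia)²/(P−Ia+S) = (8.075)²/(8.075+5.625) = 104329/21920 ≈ 4.760 in

Q = 104329/21920 in ≈ 4.760 in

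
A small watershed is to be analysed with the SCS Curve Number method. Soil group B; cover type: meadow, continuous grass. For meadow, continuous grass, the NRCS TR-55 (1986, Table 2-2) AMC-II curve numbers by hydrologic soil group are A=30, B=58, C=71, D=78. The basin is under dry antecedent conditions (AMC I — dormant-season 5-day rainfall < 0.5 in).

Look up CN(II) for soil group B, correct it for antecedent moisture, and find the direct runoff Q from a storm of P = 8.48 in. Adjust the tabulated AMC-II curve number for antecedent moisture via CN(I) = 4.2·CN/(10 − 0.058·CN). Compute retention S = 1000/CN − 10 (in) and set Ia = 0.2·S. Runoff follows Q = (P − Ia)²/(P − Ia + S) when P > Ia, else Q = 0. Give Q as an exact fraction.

Q = 3326976/2926825 in ≈ 1.137 in

NRCS table: meadow, continuous grass, soil group B → CN(II) = 58
Dry (AMC I): CN(I) = 4.2·58/(10 − 0.058·58) = (1218/5)/(1659/250) = 2900/79 ≈ 36.709
Max retention: S = 1000/(2900/79) − 10 = 500/29 in (≈ 17.241 in)
Ia = 0.2S: 0.2·17.241 = 3.448 in (exactly 100/29)
Excess rainfall: 8.480 − 3.448 = 5.032 in; P > Ia so Q > 0
Q: (3648/725)² ÷ (16148/725) = 3326976/2926825 in (≈ 1.137 in)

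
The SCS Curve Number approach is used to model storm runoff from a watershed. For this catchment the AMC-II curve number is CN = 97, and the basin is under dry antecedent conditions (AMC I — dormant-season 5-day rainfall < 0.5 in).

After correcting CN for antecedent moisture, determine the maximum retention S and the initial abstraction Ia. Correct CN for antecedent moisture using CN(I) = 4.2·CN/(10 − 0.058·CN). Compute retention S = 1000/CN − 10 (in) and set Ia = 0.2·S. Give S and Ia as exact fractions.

S = 500/679 in ≈ 0.736 in; Ia = 100/679 in ≈ 0.147 in

Adjust CN=97 to AMC I: 4.2·97/(10 − 0.058·97) → (2037/5) ÷ (2187/500) = 67900/729 ≈ 93.141
S = 1000/(67900/729) − 10 = 500/679 in ≈ 0.736 in
Initial abstraction Ia = S/5 = (500/679)/5 = 100/679 ≈ 0.147 in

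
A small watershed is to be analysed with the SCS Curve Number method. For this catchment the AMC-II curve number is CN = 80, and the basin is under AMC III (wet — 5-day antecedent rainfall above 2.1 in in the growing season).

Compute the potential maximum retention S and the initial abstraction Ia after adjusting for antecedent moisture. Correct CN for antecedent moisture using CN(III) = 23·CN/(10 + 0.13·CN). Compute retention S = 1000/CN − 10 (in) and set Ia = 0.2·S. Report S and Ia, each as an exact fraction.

S = 25/23 in ≈ 1.087 in; Ia = 5/23 in ≈ 0.217 in

CN(III) from CN(II)=80: (23·80)/(10 + 0.13·80) = 4600/51 ≈ 90.196
S = 1000/(4600/51) − 10 = 25/23 in ≈ 1.087 in
Initial abstraction Ia = S/5 = (25/23)/5 = 5/23 ≈ 0.217 in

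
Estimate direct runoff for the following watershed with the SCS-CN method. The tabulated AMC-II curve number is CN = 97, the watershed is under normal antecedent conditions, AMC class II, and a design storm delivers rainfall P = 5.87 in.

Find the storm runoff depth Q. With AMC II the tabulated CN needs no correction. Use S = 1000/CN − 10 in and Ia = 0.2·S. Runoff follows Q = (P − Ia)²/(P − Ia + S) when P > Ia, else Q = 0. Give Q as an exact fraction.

AMC II — tabulated CN = 97 applies directly.
S = 1000/97 − 10 = 30/97 in ≈ 0.309 in
Ia = 0.2·(30/97) = 6/97 in ≈ 0.062 in
P − Ia = 5.870 − 0.062 = 56339/9700 ≈ 5.808 in (> 0, runoff occurs)
Q: (56339/9700)² ÷ (59339/9700) = 3174082921/575588300 in (≈ 5.515 in)

Q = 3174082921/575588300 in ≈ 5.515 in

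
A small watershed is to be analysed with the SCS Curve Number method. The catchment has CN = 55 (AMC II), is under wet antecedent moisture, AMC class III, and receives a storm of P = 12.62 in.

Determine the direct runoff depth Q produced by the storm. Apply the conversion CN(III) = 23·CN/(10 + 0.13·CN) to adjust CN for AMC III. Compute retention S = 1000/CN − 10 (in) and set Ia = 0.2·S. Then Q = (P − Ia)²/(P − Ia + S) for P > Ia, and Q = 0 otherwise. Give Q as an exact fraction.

Q = 22693313449/2474883950 in ≈ 9.169 in

CN(III) from CN(II)=55: (23·55)/(10 + 0.13·55) = 25300/343 ≈ 73.761
Retention S: 1000/CN − 10 with CN=73.761 → S = 900/253 ≈ 3.557 in
Initial abstraction Ia = S/5 = (900/253)/5 = 180/253 ≈ 0.711 in
P − Ia = 12.620 − 0.711 = 150643/12650 ≈ 11.909 in (> 0, runoff occurs)
Q: (150643/12650)² ÷ (195643/12650) = 22693313449/2474883950 in (≈ 9.169 in)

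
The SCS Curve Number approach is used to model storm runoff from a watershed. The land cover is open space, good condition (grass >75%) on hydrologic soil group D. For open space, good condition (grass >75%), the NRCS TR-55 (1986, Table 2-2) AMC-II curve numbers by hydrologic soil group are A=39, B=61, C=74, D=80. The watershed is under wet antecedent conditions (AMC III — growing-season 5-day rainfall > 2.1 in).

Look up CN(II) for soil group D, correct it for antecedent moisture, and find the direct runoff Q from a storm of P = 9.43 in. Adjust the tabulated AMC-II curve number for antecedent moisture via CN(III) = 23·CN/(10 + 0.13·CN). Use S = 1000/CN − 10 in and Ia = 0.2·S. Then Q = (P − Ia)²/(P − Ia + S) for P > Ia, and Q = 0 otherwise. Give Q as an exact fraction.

NRCS table: open space, good condition (grass >75%), soil group D → CN(II) = 80
CN(III) from CN(II)=80: (23·80)/(10 + 0.13·80) = 4600/51 ≈ 90.196
S = 1000/(4600/51) − 10 = 25/23 in ≈ 1.087 in
Ia = 0.2S: 0.2·1.087 = 0.217 in (exactly 5/23)
Excess rainfall: 9.430 − 0.217 = 9.213 in; P > Ia so Q > 0
Q = (21189/2300)²/((21189/2300) + 25/23) = (448973721/5290000)/(23689/2300) = 448973721/54484700 in ≈ 8.240 in

Q = 448973721/54484700 in ≈ 8.240 in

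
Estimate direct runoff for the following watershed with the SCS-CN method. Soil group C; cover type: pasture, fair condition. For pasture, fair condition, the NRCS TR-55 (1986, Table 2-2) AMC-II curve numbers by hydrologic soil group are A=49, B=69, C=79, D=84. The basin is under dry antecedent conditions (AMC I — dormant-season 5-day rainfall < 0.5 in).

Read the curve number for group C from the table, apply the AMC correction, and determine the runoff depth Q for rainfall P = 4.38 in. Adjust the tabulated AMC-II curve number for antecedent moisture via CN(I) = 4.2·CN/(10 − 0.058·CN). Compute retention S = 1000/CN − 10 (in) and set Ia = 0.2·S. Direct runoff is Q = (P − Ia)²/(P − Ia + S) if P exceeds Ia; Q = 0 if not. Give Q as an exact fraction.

NRCS table: pasture, fair condition, soil group C → CN(II) = 79
CN(I) from CN(II)=79: (4.2·79)/(10 − 0.058·79) = 7900/129 ≈ 61.240
S = 1000/(7900/129) − 10 = 500/79 in ≈ 6.329 in
Ia = 0.2S: 0.2·6.329 = 1.266 in (exactly 100/79)
Since P=4.380 > Ia=1.266: effective rainfall P−Ia = 12301/3950 in
Q: (12301/3950)² ÷ (37301/3950) = 151314601/147338950 in (≈ 1.027 in)

Q = 151314601/147338950 in ≈ 1.027 in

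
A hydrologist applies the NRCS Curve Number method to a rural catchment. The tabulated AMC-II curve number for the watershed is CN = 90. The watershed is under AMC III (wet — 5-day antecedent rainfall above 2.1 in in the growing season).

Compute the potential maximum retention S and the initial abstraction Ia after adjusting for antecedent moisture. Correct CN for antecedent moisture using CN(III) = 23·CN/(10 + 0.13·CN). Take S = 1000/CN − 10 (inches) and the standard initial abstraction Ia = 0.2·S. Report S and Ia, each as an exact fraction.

S = 100/207 in ≈ 0.483 in; Ia = 20/207 in ≈ 0.097 in

CN(III) from CN(II)=90: (23·90)/(10 + 0.13·90) = 20700/217 ≈ 95.392
Retention S: 1000/CN − 10 with CN=95.392 → S = 100/207 ≈ 0.483 in
Initial abstraction Ia = S/5 = (100/207)/5 = 20/207 ≈ 0.097 in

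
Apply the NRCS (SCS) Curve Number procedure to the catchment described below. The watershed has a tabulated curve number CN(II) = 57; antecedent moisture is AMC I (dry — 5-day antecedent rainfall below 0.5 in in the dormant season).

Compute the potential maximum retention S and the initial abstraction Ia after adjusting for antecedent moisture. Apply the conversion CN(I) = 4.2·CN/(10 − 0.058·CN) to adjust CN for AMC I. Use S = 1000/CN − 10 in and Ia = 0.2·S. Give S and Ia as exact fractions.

S = 21500/1197 in ≈ 17.962 in; Ia = 4300/1197 in ≈ 3.592 in

CN(I) from CN(II)=57: (4.2·57)/(10 − 0.058·57) = 119700/3347 ≈ 35.763
Retention S: 1000/CN − 10 with CN=35.763 → S = 21500/1197 ≈ 17.962 in
Ia = 0.2·(21500/1197) = 4300/1197 in ≈ 3.592 in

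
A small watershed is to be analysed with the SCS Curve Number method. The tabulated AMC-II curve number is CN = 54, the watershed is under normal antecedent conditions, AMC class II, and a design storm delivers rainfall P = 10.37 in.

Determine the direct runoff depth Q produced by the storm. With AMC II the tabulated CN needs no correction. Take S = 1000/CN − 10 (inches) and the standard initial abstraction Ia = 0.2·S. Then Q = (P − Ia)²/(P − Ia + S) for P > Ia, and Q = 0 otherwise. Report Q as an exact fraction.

Q = 547513201/125277300 in ≈ 4.370 in

AMC II — tabulated CN = 54 applies directly.
Retention S: 1000/CN − 10 with CN=54.000 → S = 230/27 ≈ 8.519 in
Initial abstraction Ia = S/5 = (230/27)/5 = 46/27 ≈ 1.704 in
Since P=10.370 > Ia=1.704: effective rainfall P−Ia = 23399/2700 in
Q = (23399/2700)²/((23399/2700) + 230/27) = (547513201/7290000)/(46399/2700) = 547513201/125277300 in ≈ 4.370 in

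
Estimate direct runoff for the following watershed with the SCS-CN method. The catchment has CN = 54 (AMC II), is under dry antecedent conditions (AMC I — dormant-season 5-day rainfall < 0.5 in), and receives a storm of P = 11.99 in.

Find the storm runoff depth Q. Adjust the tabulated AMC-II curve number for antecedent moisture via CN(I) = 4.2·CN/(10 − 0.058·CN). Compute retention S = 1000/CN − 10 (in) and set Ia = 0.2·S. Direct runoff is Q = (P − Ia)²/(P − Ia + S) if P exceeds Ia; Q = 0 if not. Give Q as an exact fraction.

Adjust CN=54 to AMC I: 4.2·54/(10 − 0.058·54) → (1134/5) ÷ (1717/250) = 56700/1717 ≈ 33.023
Max retention: S = 1000/(56700/1717) − 10 = 11500/567 in (≈ 20.282 in)
Ia = 0.2·(11500/567) = 2300/567 in ≈ 4.056 in
Since P=11.990 > Ia=4.056: effective rainfall P−Ia = 449833/56700 in
Q = (449833/56700)²/((449833/56700) + 11500/567) = (202349727889/3214890000)/(1599833/56700) = 202349727889/90710531100 in ≈ 2.231 in

Q = 202349727889/90710531100 in ≈ 2.231 in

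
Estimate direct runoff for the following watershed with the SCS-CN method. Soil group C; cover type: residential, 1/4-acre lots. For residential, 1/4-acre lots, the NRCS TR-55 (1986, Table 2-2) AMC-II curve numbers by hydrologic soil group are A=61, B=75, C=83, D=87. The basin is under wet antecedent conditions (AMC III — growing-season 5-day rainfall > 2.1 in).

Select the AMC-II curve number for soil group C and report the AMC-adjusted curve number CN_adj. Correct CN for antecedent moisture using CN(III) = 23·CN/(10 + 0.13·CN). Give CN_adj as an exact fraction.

NRCS table: residential, 1/4-acre lots, soil group C → CN(II) = 83
CN(III) from CN(II)=83: (23·83)/(10 + 0.13·83) = 190900/2079 ≈ 91.823

CN_adj = 190900/2079 ≈ 91.823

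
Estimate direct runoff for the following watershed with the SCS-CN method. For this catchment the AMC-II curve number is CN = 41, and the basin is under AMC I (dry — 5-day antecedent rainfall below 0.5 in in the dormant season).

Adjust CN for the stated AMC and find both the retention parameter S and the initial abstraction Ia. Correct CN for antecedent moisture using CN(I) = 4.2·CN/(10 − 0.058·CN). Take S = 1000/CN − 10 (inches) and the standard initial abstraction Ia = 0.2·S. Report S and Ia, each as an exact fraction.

S = 29500/861 in ≈ 34.262 in; Ia = 5900/861 in ≈ 6.852 in

CN(I) from CN(II)=41: (4.2·41)/(10 − 0.058·41) = 86100/3811 ≈ 22.592
S = 1000/(86100/3811) − 10 = 29500/861 in ≈ 34.262 in
Ia = 0.2S: 0.2·34.262 = 6.852 in (exactly 5900/861)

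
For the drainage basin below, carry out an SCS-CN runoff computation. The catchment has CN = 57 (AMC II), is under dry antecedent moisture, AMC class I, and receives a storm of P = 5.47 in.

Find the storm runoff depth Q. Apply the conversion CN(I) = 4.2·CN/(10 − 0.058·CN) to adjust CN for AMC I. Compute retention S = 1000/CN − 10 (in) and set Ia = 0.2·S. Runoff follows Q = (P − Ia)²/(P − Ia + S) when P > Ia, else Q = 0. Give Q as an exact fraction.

Adjust CN=57 to AMC I: 4.2·57/(10 − 0.058·57) → (1197/5) ÷ (3347/500) = 119700/3347 ≈ 35.763
Max retention: S = 1000/(119700/3347) − 10 = 21500/1197 in (≈ 17.962 in)
Initial abstraction Ia = S/5 = (21500/1197)/5 = 4300/1197 ≈ 3.592 in
Since P=5.470 > Ia=3.592: effective rainfall P−Ia = 224759/119700 in
Q = (224759/119700)²/((224759/119700) + 21500/1197) = (50516608081/14328090000)/(2374759/119700) = 50516608081/284258652300 in ≈ 0.178 in

Q = 50516608081/284258652300 in ≈ 0.178 in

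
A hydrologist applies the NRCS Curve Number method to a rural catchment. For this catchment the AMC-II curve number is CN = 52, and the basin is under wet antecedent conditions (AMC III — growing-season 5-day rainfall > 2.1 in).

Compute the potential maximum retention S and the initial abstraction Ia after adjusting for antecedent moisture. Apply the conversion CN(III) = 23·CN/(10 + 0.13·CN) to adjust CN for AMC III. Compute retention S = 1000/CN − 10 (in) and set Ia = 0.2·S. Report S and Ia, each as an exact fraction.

S = 1200/299 in ≈ 4.013 in; Ia = 240/299 in ≈ 0.803 in

Adjust CN=52 to AMC III: 23·52/(10 + 0.13·52) → 1196 ÷ (419/25) = 29900/419 ≈ 71.360
Retention S: 1000/CN − 10 with CN=71.360 → S = 1200/299 ≈ 4.013 in
Ia = 0.2S: 0.2·4.013 = 0.803 in (exactly 240/299)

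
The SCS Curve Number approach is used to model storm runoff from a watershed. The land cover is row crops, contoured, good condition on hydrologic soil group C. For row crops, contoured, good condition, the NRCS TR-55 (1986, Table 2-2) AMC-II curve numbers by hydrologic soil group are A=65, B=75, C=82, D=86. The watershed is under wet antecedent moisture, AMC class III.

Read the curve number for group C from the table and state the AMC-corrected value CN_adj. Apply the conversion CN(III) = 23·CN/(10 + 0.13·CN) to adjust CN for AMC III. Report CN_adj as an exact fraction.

CN_adj = 94300/1033 ≈ 91.288

NRCS table: row crops, contoured, good condition, soil group C → CN(II) = 82
Wet (AMC III): CN(III) = 23·82/(10 + 0.13·82) = 1886/(1033/50) = 94300/1033 ≈ 91.288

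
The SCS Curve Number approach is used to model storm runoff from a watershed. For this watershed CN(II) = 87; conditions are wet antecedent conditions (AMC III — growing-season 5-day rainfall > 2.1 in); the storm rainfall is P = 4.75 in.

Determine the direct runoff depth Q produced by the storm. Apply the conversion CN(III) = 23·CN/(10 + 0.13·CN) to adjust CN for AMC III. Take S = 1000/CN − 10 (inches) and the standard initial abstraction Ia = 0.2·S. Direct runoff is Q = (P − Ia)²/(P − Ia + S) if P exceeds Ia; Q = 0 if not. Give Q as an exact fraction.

Q = 1367446441/337600716 in ≈ 4.050 in

Wet (AMC III): CN(III) = 23·87/(10 + 0.13·87) = 2001/(2131/100) = 200100/2131 ≈ 93.900
Max retention: S = 1000/(200100/2131) − 10 = 1300/2001 in (≈ 0.650 in)
Initial abstraction Ia = S/5 = (1300/2001)/5 = 260/2001 ≈ 0.130 in
P − Ia = 4.750 − 0.130 = 36979/8004 ≈ 4.620 in (> 0, runoff occurs)
Runoff Q = (P−Ia)²/(P−Ia+S) = (4.620)²/(4.620+0.650) = 1367446441/337600716 ≈ 4.050 in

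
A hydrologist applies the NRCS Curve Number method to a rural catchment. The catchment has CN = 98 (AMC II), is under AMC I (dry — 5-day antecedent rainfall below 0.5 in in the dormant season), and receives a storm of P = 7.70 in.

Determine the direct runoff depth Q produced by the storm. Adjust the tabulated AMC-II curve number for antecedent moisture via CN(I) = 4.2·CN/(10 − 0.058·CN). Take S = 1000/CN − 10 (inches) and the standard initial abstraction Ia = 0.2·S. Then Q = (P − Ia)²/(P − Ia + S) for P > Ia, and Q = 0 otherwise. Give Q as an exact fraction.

Adjust CN=98 to AMC I: 4.2·98/(10 − 0.058·98) → (2058/5) ÷ (1079/250) = 102900/1079 ≈ 95.366
Retention S: 1000/CN − 10 with CN=95.366 → S = 500/1029 ≈ 0.486 in
Ia = 0.2S: 0.2·0.486 = 0.097 in (exactly 100/1029)
Since P=7.700 > Ia=0.097: effective rainfall P−Ia = 78233/10290 in
Q: (78233/10290)² ÷ (83233/10290) = 6120402289/856467570 in (≈ 7.146 in)

Q = 6120402289/856467570 in ≈ 7.146 in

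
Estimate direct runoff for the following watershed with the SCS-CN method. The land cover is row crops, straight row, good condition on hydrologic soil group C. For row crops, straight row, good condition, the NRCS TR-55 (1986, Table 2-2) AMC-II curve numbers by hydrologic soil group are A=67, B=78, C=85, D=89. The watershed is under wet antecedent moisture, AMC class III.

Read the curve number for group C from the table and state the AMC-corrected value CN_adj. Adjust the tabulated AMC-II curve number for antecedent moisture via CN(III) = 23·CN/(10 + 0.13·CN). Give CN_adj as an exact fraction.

NRCS table: row crops, straight row, good condition, soil group C → CN(II) = 85
Adjust CN=85 to AMC III: 23·85/(10 + 0.13·85) → 1955 ÷ (421/20) = 39100/421 ≈ 92.874

CN_adj = 39100/421 ≈ 92.874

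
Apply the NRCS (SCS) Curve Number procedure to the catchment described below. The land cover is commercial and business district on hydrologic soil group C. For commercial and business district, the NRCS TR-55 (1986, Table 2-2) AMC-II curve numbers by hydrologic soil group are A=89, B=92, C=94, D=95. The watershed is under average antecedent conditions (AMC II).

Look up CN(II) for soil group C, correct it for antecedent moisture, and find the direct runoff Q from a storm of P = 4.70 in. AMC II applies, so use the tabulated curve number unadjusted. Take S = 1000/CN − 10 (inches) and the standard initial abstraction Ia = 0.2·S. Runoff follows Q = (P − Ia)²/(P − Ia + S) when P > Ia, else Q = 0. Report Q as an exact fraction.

NRCS table: commercial and business district, soil group C → CN(II) = 94
CN(II) = 94; AMC II needs no correction.
Max retention: S = 1000/94 − 10 = 30/47 in (≈ 0.638 in)
Initial abstraction Ia = S/5 = (30/47)/5 = 6/47 ≈ 0.128 in
Since P=4.700 > Ia=0.128: effective rainfall P−Ia = 2149/470 in
Runoff Q = (P−Ia)²/(P−Ia+S) = (4.572)²/(4.572+0.638) = 4618201/1151030 ≈ 4.012 in

Q = 4618201/1151030 in ≈ 4.012 in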